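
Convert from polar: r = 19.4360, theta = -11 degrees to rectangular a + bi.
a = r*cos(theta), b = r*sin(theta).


a = 19.4360*cos(-11°) = 19.4360*0.981627 = 19.0789
b = 19.4360*sin(-11°) = 19.4360*(-0.19081) = -3.7086

19.0789 - 3.7086i


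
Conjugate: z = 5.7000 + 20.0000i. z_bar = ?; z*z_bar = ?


z_bar = 5.7000 - 20.0000i
z*z_bar = 5.7^2 + 20^2 = 32.49 + 400 = 432.49

z_bar = 5.7000 - 20.0000i, z*z_bar = 432.49


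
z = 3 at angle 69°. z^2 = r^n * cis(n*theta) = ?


r^2 = 3^2 = 9
n*theta = 2*69° = 138° = 138° (mod 360)
a = 9*cos(138°) = -6.6883
b = 9*sin(138°) = 6.0222

9 cis(138°) = -6.6883 + 6.0222i


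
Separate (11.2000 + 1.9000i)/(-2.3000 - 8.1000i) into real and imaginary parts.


Multiply by conjugate: (11.2000 + 1.9000i)(-2.3000 + 8.1000i) / ((-2.3)^2 + (-8.1)^2)
Numerator real = 11.2*(-2.3) + 1.9*(-8.1) = -41.15
Numerator imag = 1.9*(-2.3) - 11.2*(-8.1) = 86.35
Denominator = 70.9
Re(z) = -41.15/70.9 = -0.5804
Im(z) = 86.35/70.9 = 1.2179

Re(z) = -0.5804, Im(z) = 1.2179


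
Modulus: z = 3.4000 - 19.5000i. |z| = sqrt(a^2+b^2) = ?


|z| = sqrt(3.4^2 + (-19.5)^2) = sqrt(11.56 + 380.25) = sqrt(391.81) = 19.7942

|z| = 19.7942


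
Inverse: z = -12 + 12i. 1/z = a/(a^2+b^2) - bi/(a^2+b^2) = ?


|z|^2 = 144+144 = 288
1/z = (-12 - 12i)/288

1/z = -0.0417 - 0.0417i


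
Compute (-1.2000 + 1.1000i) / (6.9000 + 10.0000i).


Conjugate of z2 = 6.9000 - 10.0000i
Numerator: (-1.2000 + 1.1000i)(6.9000 - 10.0000i) = 2.7200 + 19.5900i
Denominator: 6.9^2 + 10^2 = 147.61
Result = (2.7200 + 19.5900i)/147.61

0.0184 + 0.1327i


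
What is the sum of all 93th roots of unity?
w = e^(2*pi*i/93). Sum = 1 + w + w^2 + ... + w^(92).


The sum of all 93th roots of unity is 0.
Geometric series: (1 - w^93)/(1 - w) = (1-1)/(1-w) = 0 since w^93 = 1, w ≠ 1.
Alternatively: coefficient of z^92 in z^93 - 1 is 0.

0


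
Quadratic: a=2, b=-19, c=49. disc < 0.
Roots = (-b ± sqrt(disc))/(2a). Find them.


disc = (-19)^2 - 4*2*49 = 361 - 392 = -31
sqrt(|disc|) = sqrt(31) = 5.5678
Real part = 19/(2*2) = 4.7500
Imag part = 5.5678/(2*2) = 1.3919

4.7500 ± 1.3919i


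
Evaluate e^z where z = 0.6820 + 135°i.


e^0.6820 = 1.9778
cos(135°) = -0.7071
sin(135°) = 0.7071
Real = 1.9778*(-0.7071) = -1.3985
Imag = 1.9778*0.7071 = 1.3985

-1.3985 + 1.3985i


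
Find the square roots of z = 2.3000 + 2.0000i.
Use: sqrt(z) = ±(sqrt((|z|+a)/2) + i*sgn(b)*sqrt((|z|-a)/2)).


|z| = sqrt(5.29+4) = 3.0480
sqrt((|z|+a)/2) = sqrt((3.0480+2.3)/2) = sqrt(2.6740) = 1.6352
sqrt((|z|-a)/2) = sqrt((3.0480-2.3)/2) = sqrt(0.3740) = 0.6115

±(1.6352 + 0.6115i) i.e. 1.6352 + 0.6115i and -1.6352 - 0.6115i


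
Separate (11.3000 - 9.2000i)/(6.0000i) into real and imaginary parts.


Multiply by conjugate: (11.3000 - 9.2000i)(-6.0000i) / (0^2 + 6^2)
Numerator real = 11.3*0 - (9.2)*6 = -55.2
Numerator imag = -9.2*0 - 11.3*6 = -67.8
Denominator = 36
Re(z) = -55.2/36 = -1.5333
Im(z) = -67.8/36 = -1.8833

Re(z) = -1.5333, Im(z) = -1.8833


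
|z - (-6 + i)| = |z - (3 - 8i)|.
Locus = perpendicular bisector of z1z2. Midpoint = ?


Equal distances means the locus is the perpendicular bisector of z1 and z2.
Midpoint = ((-6+3)/2, (1+(-8))/2) = (-1.5000, -3.5000)

Perpendicular bisector through (-1.5000, -3.5000)


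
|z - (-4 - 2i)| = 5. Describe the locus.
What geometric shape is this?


|z - z0| = r is a circle with center z0 and radius r.
Center = (-4, -2), radius = 5

Circle with center (-4, -2) and radius 5


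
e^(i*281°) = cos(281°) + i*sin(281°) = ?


cos(281°) = 0.1908
sin(281°) = -0.9816

e^(i*281°) = 0.1908 - 0.9816i


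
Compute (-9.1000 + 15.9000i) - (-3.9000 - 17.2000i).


Real: -9.1 + 3.9 = -5.2
Imag: 15.9 + 17.2 = 33.1

-5.2000 + 33.1000i


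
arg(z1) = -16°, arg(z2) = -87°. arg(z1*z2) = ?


arg(z1*z2) = -16° - 87° = -103°
Normalized to (-180°, 180°]: -103°

-103°


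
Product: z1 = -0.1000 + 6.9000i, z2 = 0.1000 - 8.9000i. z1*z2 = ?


Real = -0.1*0.1 - 6.9*(-8.9) = -0.01 - (-61.41) = 61.4
Imag = -0.1*(-8.9) + 0.1*6.9 = 0.89 + 0.69 = 1.58

61.4000 + 1.5800i


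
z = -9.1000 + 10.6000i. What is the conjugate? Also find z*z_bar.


z_bar = -9.1000 - 10.6000i
z*z_bar = (-9.1)^2 + 10.6^2 = 82.81 + 112.36 = 195.17

z_bar = -9.1000 - 10.6000i, z*z_bar = 195.17


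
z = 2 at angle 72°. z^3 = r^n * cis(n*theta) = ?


r^3 = 2^3 = 8
n*theta = 3*72° = 216° = 216° (mod 360)
a = 8*cos(216°) = -6.4721
b = 8*sin(216°) = -4.7023

8 cis(216°) = -6.4721 - 4.7023i


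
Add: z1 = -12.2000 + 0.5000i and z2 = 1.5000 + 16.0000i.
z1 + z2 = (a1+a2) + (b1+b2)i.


Real: -12.2 + 1.5 = -10.7
Imag: 0.5 + 16 = 16.5

-10.7000 + 16.5000i


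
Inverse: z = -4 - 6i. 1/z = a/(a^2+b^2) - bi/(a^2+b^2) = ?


|z|^2 = 16+36 = 52
1/z = (-4 + 6i)/52

1/z = -0.0769 + 0.1154i


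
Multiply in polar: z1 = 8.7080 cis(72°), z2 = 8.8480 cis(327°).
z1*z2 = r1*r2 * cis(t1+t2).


r = 8.7080 * 8.8480 = 77.0484
theta = 72° + 327° = 399° = 39° (mod 360)

77.0484 cis(39°)


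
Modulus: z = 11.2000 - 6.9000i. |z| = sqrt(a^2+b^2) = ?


|z| = sqrt(11.2^2 + (-6.9)^2) = sqrt(125.44 + 47.61) = sqrt(173.05) = 13.1548

|z| = 13.1548


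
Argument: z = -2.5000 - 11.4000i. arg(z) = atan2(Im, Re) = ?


Re = -2.5, Im = -11.4
arg = atan2(-11.4, -2.5) = -102.3691 degrees

arg(z) = -102.3691 degrees


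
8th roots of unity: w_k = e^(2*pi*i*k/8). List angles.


The 8th roots of unity are cis(360k/8°) for k=0..7
Angle step = 360/8 = 45°
Primitive root: cis(45°)
Primitive root = 0.7071 + 0.7071i

8 roots at angles: 0°, 45°, 90°, 135°, 180°, 225°, 270°, 315°


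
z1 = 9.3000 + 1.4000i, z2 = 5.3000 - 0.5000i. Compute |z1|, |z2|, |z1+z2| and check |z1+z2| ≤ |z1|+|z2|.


|z1| = sqrt(9.3^2 + 1.4^2) = sqrt(88.45) = 9.4048
|z2| = sqrt(5.3^2 + (-0.5)^2) = sqrt(28.34) = 5.3235
z1+z2 = 14.6000 + 0.9000i
|z1+z2| = sqrt(213.97) = 14.6277
|z1|+|z2| = 9.4048 + 5.3235 = 14.7283

|z1+z2| = 14.6277 ≤ |z1|+|z2| = 14.7283 (verified)


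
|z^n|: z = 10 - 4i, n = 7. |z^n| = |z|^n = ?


|z| = sqrt(100+16) = sqrt(116) = 10.7703
|z^7| = |z|^7 = (sqrt(116))^7 = 116^3 * sqrt(116) = 1560896*sqrt(116)

|z^7| = 1560896*sqrt(116) ≈ 16811364.4136


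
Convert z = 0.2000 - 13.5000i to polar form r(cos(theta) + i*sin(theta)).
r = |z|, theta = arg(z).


r = sqrt(0.04+182.25) = sqrt(182.29) = 13.5015
theta = atan2(-13.5, 0.2) = -89.1512 degrees

r = 13.5015, theta = -89.1512 degrees


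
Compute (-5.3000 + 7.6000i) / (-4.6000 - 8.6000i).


Conjugate of z2 = -4.6000 + 8.6000i
Numerator: (-5.3000 + 7.6000i)(-4.6000 + 8.6000i) = -40.9800 - 80.5400i
Denominator: (-4.6)^2 + (-8.6)^2 = 95.12
Result = (-40.9800 - 80.5400i)/95.12

-0.4308 - 0.8467i


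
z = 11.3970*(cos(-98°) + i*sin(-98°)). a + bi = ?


a = 11.3970*cos(-98°) = 11.3970*(-0.139173) = -1.5862
b = 11.3970*sin(-98°) = 11.3970*(-0.99027) = -11.2861

-1.5862 - 11.2861i


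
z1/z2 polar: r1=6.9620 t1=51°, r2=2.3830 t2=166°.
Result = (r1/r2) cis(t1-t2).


r = 6.9620 / 2.3830 = 2.9215
theta = 51° - 166° = -115° = 245° (mod 360)

2.9215 cis(245°)


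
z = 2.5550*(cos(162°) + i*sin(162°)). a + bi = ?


a = 2.5550*cos(162°) = 2.5550*(-0.9510565) = -2.4299
b = 2.5550*sin(162°) = 2.5550*0.309 = 0.7895

-2.4299 + 0.7895i


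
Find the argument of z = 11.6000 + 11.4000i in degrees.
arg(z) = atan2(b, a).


Re = 11.6, Im = 11.4
arg = atan2(11.4, 11.6) = 44.5018 degrees

arg(z) = 44.5018 degrees


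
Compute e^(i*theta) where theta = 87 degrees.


cos(87°) = 0.0523
sin(87°) = 0.9986

e^(i*87°) = 0.0523 + 0.9986i


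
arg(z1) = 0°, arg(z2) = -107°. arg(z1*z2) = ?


arg(z1*z2) = 0° - 107° = -107°
Normalized to (-180°, 180°]: -107°

-107°


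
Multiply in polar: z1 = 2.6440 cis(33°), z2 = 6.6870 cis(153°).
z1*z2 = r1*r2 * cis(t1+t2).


r = 2.6440 * 6.6870 = 17.6804
theta = 33° + 153° = 186° = 186° (mod 360)

17.6804 cis(186°)


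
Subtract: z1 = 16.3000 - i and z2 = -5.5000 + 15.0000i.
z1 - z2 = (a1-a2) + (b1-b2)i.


Real: 16.3 + 5.5 = 21.8
Imag: -1 - 15 = -16

21.8000 - 16.0000i


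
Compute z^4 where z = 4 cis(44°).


r^4 = 4^4 = 256
n*theta = 4*44° = 176° = 176° (mod 360)
a = 256*cos(176°) = -255.3764
b = 256*sin(176°) = 17.8577

256 cis(176°) = -255.3764 + 17.8577i


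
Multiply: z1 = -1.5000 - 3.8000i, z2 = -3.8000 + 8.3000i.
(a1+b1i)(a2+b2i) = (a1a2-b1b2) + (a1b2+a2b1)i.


Real = -1.5*(-3.8) - (-3.8)*8.3 = 5.7 - (-31.54) = 37.24
Imag = -1.5*8.3 - (3.8)*(-3.8) = -12.45 + 14.44 = 1.99

37.2400 + 1.9900i


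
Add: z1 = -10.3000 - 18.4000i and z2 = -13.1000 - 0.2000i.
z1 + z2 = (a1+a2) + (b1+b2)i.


Real: -10.3 - 13.1 = -23.4
Imag: -18.4 - 0.2 = -18.6

-23.4000 - 18.6000i


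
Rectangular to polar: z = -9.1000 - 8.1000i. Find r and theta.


r = sqrt(82.81+65.61) = sqrt(148.42) = 12.1828
theta = atan2(-8.1, -9.1) = -138.3274 degrees

r = 12.1828, theta = -138.3274 degrees


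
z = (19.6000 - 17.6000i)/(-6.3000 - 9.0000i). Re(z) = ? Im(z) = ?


Multiply by conjugate: (19.6000 - 17.6000i)(-6.3000 + 9.0000i) / ((-6.3)^2 + (-9)^2)
Numerator real = 19.6*(-6.3) - (17.6)*(-9) = 34.92
Numerator imag = -17.6*(-6.3) - 19.6*(-9) = 287.28
Denominator = 120.69
Re(z) = 34.92/120.69 = 0.2893
Im(z) = 287.28/120.69 = 2.3803

Re(z) = 0.2893, Im(z) = 2.3803


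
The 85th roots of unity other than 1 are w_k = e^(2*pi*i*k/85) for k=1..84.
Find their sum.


With w = e^(2*pi*i/85), all 85 of the 85th roots of unity w^0 = 1, w, ..., w^(84) sum to 0: 1 + w + ... + w^(84) = (1 - w^85)/(1 - w) = 0 since w^85 = 1, w ≠ 1.
Removing the root 1: w + w^2 + ... + w^(84) = 0 - 1 = -1

Sum = -1


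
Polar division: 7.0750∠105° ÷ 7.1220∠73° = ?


r = 7.0750 / 7.1220 = 0.9934
theta = 105° - 73° = 32° = 32° (mod 360)

0.9934 cis(32°)


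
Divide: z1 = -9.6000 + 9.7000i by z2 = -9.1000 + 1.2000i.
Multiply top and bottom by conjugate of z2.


Conjugate of z2 = -9.1000 - 1.2000i
Numerator: (-9.6000 + 9.7000i)(-9.1000 - 1.2000i) = 99.0000 - 76.7500i
Denominator: (-9.1)^2 + 1.2^2 = 84.25
Result = (99.0000 - 76.7500i)/84.25

1.1751 - 0.9110i


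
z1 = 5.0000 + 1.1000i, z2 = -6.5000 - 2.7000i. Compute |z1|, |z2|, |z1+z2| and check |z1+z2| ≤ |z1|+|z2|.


|z1| = sqrt(5^2 + 1.1^2) = sqrt(26.21) = 5.1196
|z2| = sqrt((-6.5)^2 + (-2.7)^2) = sqrt(49.54) = 7.0385
z1+z2 = -1.5000 - 1.6000i
|z1+z2| = sqrt(4.81) = 2.1932
|z1|+|z2| = 5.1196 + 7.0385 = 12.1581

|z1+z2| = 2.1932 ≤ |z1|+|z2| = 12.1581 (verified)


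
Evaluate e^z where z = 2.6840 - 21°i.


e^2.6840 = 14.64355
cos(-21°) = 0.93358
sin(-21°) = -0.35837
Real = 14.64355*0.93358 = 13.6709
Imag = 14.64355*(-0.35837) = -5.2478

13.6709 - 5.2478i


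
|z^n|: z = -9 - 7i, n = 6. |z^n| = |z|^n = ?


|z| = sqrt(81+49) = sqrt(130) = 11.4018
|z^6| = |z|^6 = (sqrt(130))^6 = 130^3 = 2197000

|z^6| = 2197000


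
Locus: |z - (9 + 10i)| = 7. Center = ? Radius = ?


|z - z0| = r is a circle with center z0 and radius r.
Center = (9, 10), radius = 7

Circle with center (9, 10) and radius 7


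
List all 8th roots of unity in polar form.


The 8th roots of unity are cis(360k/8°) for k=0..7
Angle step = 360/8 = 45°
Primitive root: cis(45°)
Primitive root = 0.7071 + 0.7071i

8 roots at angles: 0°, 45°, 90°, 135°, 180°, 225°, 270°, 315°


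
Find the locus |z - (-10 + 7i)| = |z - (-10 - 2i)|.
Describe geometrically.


Equal distances means the locus is the perpendicular bisector of z1 and z2.
Midpoint = ((-10+(-10))/2, (7+(-2))/2) = (-10.0000, 2.5000)

Perpendicular bisector through (-10.0000, 2.5000)


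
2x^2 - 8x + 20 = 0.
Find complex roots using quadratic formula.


disc = (-8)^2 - 4*2*20 = 64 - 160 = -96
sqrt(|disc|) = sqrt(96) = 9.7980
Real part = 8/(2*2) = 2.0000
Imag part = 9.7980/(2*2) = 2.4495

2.0000 ± 2.4495i


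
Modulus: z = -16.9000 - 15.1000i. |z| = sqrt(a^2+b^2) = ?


|z| = sqrt((-16.9)^2 + (-15.1)^2) = sqrt(285.61 + 228.01) = sqrt(513.62) = 22.6632

|z| = 22.6632


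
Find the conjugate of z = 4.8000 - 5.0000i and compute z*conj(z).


z_bar = 4.8000 + 5.0000i
z*z_bar = 4.8^2 + (-5)^2 = 23.04 + 25 = 48.04

z_bar = 4.8000 + 5.0000i, z*z_bar = 48.04


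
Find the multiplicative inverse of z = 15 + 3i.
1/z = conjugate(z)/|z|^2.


|z|^2 = 225+9 = 234
1/z = (15 - 3i)/234

1/z = 0.0641 - 0.0128i


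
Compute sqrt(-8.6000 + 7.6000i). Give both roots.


|z| = sqrt(73.96+57.76) = 11.4769
sqrt((|z|+a)/2) = sqrt((11.4769+(-8.6))/2) = sqrt(1.4385) = 1.1994
sqrt((|z|-a)/2) = sqrt((11.4769-(-8.6))/2) = sqrt(10.0385) = 3.1684

±(1.1994 + 3.1684i) i.e. 1.1994 + 3.1684i and -1.1994 - 3.1684i


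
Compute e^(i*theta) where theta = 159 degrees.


cos(159°) = -0.9336
sin(159°) = 0.3584

e^(i*159°) = -0.9336 + 0.3584i


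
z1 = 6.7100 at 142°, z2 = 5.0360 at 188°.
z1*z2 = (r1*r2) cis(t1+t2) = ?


r = 6.7100 * 5.0360 = 33.7916
theta = 142° + 188° = 330° = 330° (mod 360)

33.7916 cis(330°)


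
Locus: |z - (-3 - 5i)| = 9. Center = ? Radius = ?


|z - z0| = r is a circle with center z0 and radius r.
Center = (-3, -5), radius = 9

Circle with center (-3, -5) and radius 9


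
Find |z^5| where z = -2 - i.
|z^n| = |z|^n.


|z| = sqrt(4+1) = sqrt(5) = 2.2361
|z^5| = |z|^5 = (sqrt(5))^5 = 5^2 * sqrt(5) = 25*sqrt(5)

|z^5| = 25*sqrt(5) ≈ 55.9017


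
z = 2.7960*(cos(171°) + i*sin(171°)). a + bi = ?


a = 2.7960*cos(171°) = 2.7960*(-0.9877) = -2.7616
b = 2.7960*sin(171°) = 2.7960*0.15643 = 0.4374

-2.7616 + 0.4374i


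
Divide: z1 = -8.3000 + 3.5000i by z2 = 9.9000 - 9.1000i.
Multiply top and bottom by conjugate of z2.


Conjugate of z2 = 9.9000 + 9.1000i
Numerator: (-8.3000 + 3.5000i)(9.9000 + 9.1000i) = -114.0200 - 40.8800i
Denominator: 9.9^2 + (-9.1)^2 = 180.82
Result = (-114.0200 - 40.8800i)/180.82

-0.6306 - 0.2261i


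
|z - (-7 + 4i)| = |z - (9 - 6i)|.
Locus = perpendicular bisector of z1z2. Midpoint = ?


Equal distances means the locus is the perpendicular bisector of z1 and z2.
Midpoint = ((-7+9)/2, (4+(-6))/2) = (1.0000, -1.0000)

Perpendicular bisector through (1.0000, -1.0000)


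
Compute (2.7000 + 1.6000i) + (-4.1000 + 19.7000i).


Real: 2.7 - 4.1 = -1.4
Imag: 1.6 + 19.7 = 21.3

-1.4000 + 21.3000i


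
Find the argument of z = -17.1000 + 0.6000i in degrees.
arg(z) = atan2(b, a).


Re = -17.1, Im = 0.6
arg = atan2(0.6, -17.1) = 177.9904 degrees

arg(z) = 177.9904 degrees


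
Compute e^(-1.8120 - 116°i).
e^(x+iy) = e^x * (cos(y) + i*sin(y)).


e^-1.8120 = 0.1633
cos(-116°) = -0.4384
sin(-116°) = -0.8988
Real = 0.1633*(-0.4384) = -0.0716
Imag = 0.1633*(-0.8988) = -0.1468

-0.0716 - 0.1468i


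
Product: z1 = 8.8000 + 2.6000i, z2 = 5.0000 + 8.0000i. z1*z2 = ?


Real = 8.8*5 - 2.6*8 = 44 - 20.8 = 23.2
Imag = 8.8*8 + 5*2.6 = 70.4 + 13 = 83.4

23.2000 + 83.4000i


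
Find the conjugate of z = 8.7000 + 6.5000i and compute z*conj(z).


z_bar = 8.7000 - 6.5000i
z*z_bar = 8.7^2 + 6.5^2 = 75.69 + 42.25 = 117.94

z_bar = 8.7000 - 6.5000i, z*z_bar = 117.94


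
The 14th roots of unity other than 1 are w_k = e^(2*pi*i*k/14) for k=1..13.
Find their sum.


With w = e^(2*pi*i/14), all 14 of the 14th roots of unity w^0 = 1, w, ..., w^(13) sum to 0: 1 + w + ... + w^(13) = (1 - w^14)/(1 - w) = 0 since w^14 = 1, w ≠ 1.
Removing the root 1: w + w^2 + ... + w^(13) = 0 - 1 = -1

Sum = -1


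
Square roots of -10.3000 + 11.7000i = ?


|z| = sqrt(106.09+136.89) = 15.5878
sqrt((|z|+a)/2) = sqrt((15.5878+(-10.3))/2) = sqrt(2.6439) = 1.6260
sqrt((|z|-a)/2) = sqrt((15.5878-(-10.3))/2) = sqrt(12.9439) = 3.5978

±(1.6260 + 3.5978i) i.e. 1.6260 + 3.5978i and -1.6260 - 3.5978i


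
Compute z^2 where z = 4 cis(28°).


r^2 = 4^2 = 16
n*theta = 2*28° = 56° = 56° (mod 360)
a = 16*cos(56°) = 8.9471
b = 16*sin(56°) = 13.2646

16 cis(56°) = 8.9471 + 13.2646i


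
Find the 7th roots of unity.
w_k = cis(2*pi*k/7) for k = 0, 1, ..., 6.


The 7th roots of unity are cis(360k/7°) for k=0..6
Angle step = 360/7 = 51.4286°
Primitive root: cis(51.4286°)
Primitive root = 0.6235 + 0.7818i

7 roots at angles: 0°, 51.4286°, 102.8571°, 154.2857°, 205.7143°, 257.1429°, 308.5714°


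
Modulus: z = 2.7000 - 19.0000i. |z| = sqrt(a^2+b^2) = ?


|z| = sqrt(2.7^2 + (-19)^2) = sqrt(7.29 + 361) = sqrt(368.29) = 19.1909

|z| = 19.1909


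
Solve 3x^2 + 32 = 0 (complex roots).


disc = 0^2 - 4*3*32 = 0 - 384 = -384
sqrt(|disc|) = sqrt(384) = 19.5959
Real part = 0/(2*3) = 0
Imag part = 19.5959/(2*3) = 3.2660

0 ± 3.2660i


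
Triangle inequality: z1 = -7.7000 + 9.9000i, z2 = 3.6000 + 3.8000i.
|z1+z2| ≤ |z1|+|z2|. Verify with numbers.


|z1| = sqrt((-7.7)^2 + 9.9^2) = sqrt(157.3) = 12.5419
|z2| = sqrt(3.6^2 + 3.8^2) = sqrt(27.4) = 5.2345
z1+z2 = -4.1000 + 13.7000i
|z1+z2| = sqrt(204.5) = 14.3003
|z1|+|z2| = 12.5419 + 5.2345 = 17.7764

|z1+z2| = 14.3003 ≤ |z1|+|z2| = 17.7764 (verified)


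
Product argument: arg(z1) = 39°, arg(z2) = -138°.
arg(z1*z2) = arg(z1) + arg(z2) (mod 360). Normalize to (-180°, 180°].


arg(z1*z2) = 39° - 138° = -99°
Normalized to (-180°, 180°]: -99°

-99°


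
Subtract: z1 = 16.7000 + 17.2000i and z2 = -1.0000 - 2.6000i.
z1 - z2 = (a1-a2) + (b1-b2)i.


Real: 16.7 + 1 = 17.7
Imag: 17.2 + 2.6 = 19.8

17.7000 + 19.8000i


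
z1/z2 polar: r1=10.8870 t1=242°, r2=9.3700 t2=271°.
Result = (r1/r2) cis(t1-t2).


r = 10.8870 / 9.3700 = 1.1619
theta = 242° - 271° = -29° = 331° (mod 360)

1.1619 cis(331°)


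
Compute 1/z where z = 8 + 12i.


|z|^2 = 64+144 = 208
1/z = (8 - 12i)/208

1/z = 0.0385 - 0.0577i


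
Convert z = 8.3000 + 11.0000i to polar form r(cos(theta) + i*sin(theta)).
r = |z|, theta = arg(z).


r = sqrt(68.89+121) = sqrt(189.89) = 13.7801
theta = atan2(11, 8.3) = 52.9638 degrees

r = 13.7801, theta = 52.9638 degrees


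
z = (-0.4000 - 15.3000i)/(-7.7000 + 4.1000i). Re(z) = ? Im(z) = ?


Multiply by conjugate: (-0.4000 - 15.3000i)(-7.7000 - 4.1000i) / ((-7.7)^2 + 4.1^2)
Numerator real = -0.4*(-7.7) - (15.3)*4.1 = -59.65
Numerator imag = -15.3*(-7.7) - (-0.4)*4.1 = 119.45
Denominator = 76.1
Re(z) = -59.65/76.1 = -0.7838
Im(z) = 119.45/76.1 = 1.5696

Re(z) = -0.7838, Im(z) = 1.5696


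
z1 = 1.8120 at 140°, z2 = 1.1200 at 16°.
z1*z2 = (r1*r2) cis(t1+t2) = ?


r = 1.8120 * 1.1200 = 2.0294
theta = 140° + 16° = 156° = 156° (mod 360)

2.0294 cis(156°)


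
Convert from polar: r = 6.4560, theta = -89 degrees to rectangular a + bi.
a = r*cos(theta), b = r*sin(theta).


a = 6.4560*cos(-89°) = 6.4560*0.01745 = 0.1127
b = 6.4560*sin(-89°) = 6.4560*(-0.99985) = -6.4550

0.1127 - 6.4550i


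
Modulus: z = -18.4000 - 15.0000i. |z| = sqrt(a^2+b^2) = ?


|z| = sqrt((-18.4)^2 + (-15)^2) = sqrt(338.56 + 225) = sqrt(563.56) = 23.7394

|z| = 23.7394


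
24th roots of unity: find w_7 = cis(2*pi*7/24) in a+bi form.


Angle = 360*7/24 = 105°
a = cos(105°) = -0.2588
b = sin(105°) = 0.9659

-0.2588 + 0.9659i


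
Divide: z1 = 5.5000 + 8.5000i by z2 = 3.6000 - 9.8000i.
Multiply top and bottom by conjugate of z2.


Conjugate of z2 = 3.6000 + 9.8000i
Numerator: (5.5000 + 8.5000i)(3.6000 + 9.8000i) = -63.5000 + 84.5000i
Denominator: 3.6^2 + (-9.8)^2 = 109
Result = (-63.5000 + 84.5000i)/109

-0.5826 + 0.7752i


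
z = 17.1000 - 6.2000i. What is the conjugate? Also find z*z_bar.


z_bar = 17.1000 + 6.2000i
z*z_bar = 17.1^2 + (-6.2)^2 = 292.41 + 38.44 = 330.85

z_bar = 17.1000 + 6.2000i, z*z_bar = 330.85


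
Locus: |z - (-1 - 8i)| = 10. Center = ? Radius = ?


|z - z0| = r is a circle with center z0 and radius r.
Center = (-1, -8), radius = 10

Circle with center (-1, -8) and radius 10


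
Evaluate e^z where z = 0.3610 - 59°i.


e^0.3610 = 1.43476
cos(-59°) = 0.51504
sin(-59°) = -0.85717
Real = 1.43476*0.51504 = 0.7390
Imag = 1.43476*(-0.85717) = -1.2298

0.7390 - 1.2298i


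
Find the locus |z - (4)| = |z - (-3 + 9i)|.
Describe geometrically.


Equal distances means the locus is the perpendicular bisector of z1 and z2.
Midpoint = ((4+(-3))/2, (0+9)/2) = (0.5000, 4.5000)

Perpendicular bisector through (0.5000, 4.5000)


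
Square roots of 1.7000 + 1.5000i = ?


|z| = sqrt(2.89+2.25) = 2.2672
sqrt((|z|+a)/2) = sqrt((2.2672+1.7)/2) = sqrt(1.9836) = 1.4084
sqrt((|z|-a)/2) = sqrt((2.2672-1.7)/2) = sqrt(0.2836) = 0.5325

±(1.4084 + 0.5325i) i.e. 1.4084 + 0.5325i and -1.4084 - 0.5325i


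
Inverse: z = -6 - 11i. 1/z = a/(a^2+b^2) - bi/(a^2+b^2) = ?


|z|^2 = 36+121 = 157
1/z = (-6 + 11i)/157

1/z = -0.0382 + 0.0701i


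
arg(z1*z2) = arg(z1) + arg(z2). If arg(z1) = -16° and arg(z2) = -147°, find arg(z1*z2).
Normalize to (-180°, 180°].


arg(z1*z2) = -16° - 147° = -163°
Normalized to (-180°, 180°]: -163°

-163°


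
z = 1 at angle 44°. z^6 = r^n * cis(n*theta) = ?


r^6 = 1^6 = 1
n*theta = 6*44° = 264° = 264° (mod 360)
a = 1*cos(264°) = -0.1045
b = 1*sin(264°) = -0.9945

1 cis(264°) = -0.1045 - 0.9945i


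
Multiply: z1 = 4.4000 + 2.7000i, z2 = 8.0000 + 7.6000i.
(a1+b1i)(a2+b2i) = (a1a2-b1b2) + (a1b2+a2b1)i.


Real = 4.4*8 - 2.7*7.6 = 35.2 - 20.52 = 14.68
Imag = 4.4*7.6 + 8*2.7 = 33.44 + 21.6 = 55.04

14.6800 + 55.0400i


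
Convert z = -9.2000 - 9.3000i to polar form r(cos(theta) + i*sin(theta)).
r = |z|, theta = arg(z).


r = sqrt(84.64+86.49) = sqrt(171.13) = 13.0817
theta = atan2(-9.3, -9.2) = -134.6903 degrees

r = 13.0817, theta = -134.6903 degrees


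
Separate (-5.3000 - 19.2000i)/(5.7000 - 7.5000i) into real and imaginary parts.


Multiply by conjugate: (-5.3000 - 19.2000i)(5.7000 + 7.5000i) / (5.7^2 + (-7.5)^2)
Numerator real = -5.3*5.7 - (19.2)*(-7.5) = 113.79
Numerator imag = -19.2*5.7 - (-5.3)*(-7.5) = -149.19
Denominator = 88.74
Re(z) = 113.79/88.74 = 1.2823
Im(z) = -149.19/88.74 = -1.6812

Re(z) = 1.2823, Im(z) = -1.6812


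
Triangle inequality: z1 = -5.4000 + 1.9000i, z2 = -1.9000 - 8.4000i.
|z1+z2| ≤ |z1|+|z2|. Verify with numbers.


|z1| = sqrt((-5.4)^2 + 1.9^2) = sqrt(32.77) = 5.7245
|z2| = sqrt((-1.9)^2 + (-8.4)^2) = sqrt(74.17) = 8.6122
z1+z2 = -7.3000 - 6.5000i
|z1+z2| = sqrt(95.54) = 9.7745
|z1|+|z2| = 5.7245 + 8.6122 = 14.3367

|z1+z2| = 9.7745 ≤ |z1|+|z2| = 14.3367 (verified)


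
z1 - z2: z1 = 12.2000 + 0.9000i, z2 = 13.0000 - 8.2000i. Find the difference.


Real: 12.2 - 13 = -0.8
Imag: 0.9 + 8.2 = 9.1

-0.8000 + 9.1000i


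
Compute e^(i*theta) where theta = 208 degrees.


cos(208°) = -0.8829
sin(208°) = -0.4695

e^(i*208°) = -0.8829 - 0.4695i


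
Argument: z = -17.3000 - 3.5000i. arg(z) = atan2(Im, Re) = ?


Re = -17.3, Im = -3.5
arg = atan2(-3.5, -17.3) = -168.5627 degrees

arg(z) = -168.5627 degrees


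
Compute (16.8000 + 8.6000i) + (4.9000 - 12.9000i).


Real: 16.8 + 4.9 = 21.7
Imag: 8.6 - 12.9 = -4.3

21.7000 - 4.3000i


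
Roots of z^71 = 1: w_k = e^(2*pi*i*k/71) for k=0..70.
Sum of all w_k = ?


The sum of all 71th roots of unity is 0.
Geometric series: (1 - w^71)/(1 - w) = (1-1)/(1-w) = 0 since w^71 = 1, w ≠ 1.
Alternatively: coefficient of z^70 in z^71 - 1 is 0.

0


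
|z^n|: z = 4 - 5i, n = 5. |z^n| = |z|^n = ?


|z| = sqrt(16+25) = sqrt(41) = 6.4031
|z^5| = |z|^5 = (sqrt(41))^5 = 41^2 * sqrt(41) = 1681*sqrt(41)

|z^5| = 1681*sqrt(41) ≈ 10763.6518


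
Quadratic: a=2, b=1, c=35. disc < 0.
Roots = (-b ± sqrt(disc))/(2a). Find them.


disc = 1^2 - 4*2*35 = 1 - 280 = -279
sqrt(|disc|) = sqrt(279) = 16.7033
Real part = -1/(2*2) = -0.2500
Imag part = 16.7033/(2*2) = 4.1758

-0.2500 ± 4.1758i


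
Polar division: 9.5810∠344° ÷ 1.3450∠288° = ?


r = 9.5810 / 1.3450 = 7.1234
theta = 344° - 288° = 56° = 56° (mod 360)

7.1234 cis(56°)


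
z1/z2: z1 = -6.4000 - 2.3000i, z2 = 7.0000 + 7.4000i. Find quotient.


Conjugate of z2 = 7.0000 - 7.4000i
Numerator: (-6.4000 - 2.3000i)(7.0000 - 7.4000i) = -61.8200 + 31.2600i
Denominator: 7^2 + 7.4^2 = 103.76
Result = (-61.8200 + 31.2600i)/103.76

-0.5958 + 0.3013i


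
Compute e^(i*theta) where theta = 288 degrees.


cos(288°) = 0.3090
sin(288°) = -0.9511

e^(i*288°) = 0.3090 - 0.9511i


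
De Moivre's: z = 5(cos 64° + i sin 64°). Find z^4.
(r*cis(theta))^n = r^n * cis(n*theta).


r^4 = 5^4 = 625
n*theta = 4*64° = 256° = 256° (mod 360)
a = 625*cos(256°) = -151.2012
b = 625*sin(256°) = -606.4348

625 cis(256°) = -151.2012 - 606.4348i


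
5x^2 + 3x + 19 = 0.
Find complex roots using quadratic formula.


disc = 3^2 - 4*5*19 = 9 - 380 = -371
sqrt(|disc|) = sqrt(371) = 19.2614
Real part = -3/(2*5) = -0.3000
Imag part = 19.2614/(2*5) = 1.9261

-0.3000 ± 1.9261i


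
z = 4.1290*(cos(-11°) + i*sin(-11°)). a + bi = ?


a = 4.1290*cos(-11°) = 4.1290*0.981627 = 4.0531
b = 4.1290*sin(-11°) = 4.1290*(-0.19081) = -0.7879

4.0531 - 0.7879i


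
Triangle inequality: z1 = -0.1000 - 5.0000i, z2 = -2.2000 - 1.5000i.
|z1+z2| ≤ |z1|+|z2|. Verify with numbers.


|z1| = sqrt((-0.1)^2 + (-5)^2) = sqrt(25.01) = 5.0010
|z2| = sqrt((-2.2)^2 + (-1.5)^2) = sqrt(7.09) = 2.6627
z1+z2 = -2.3000 - 6.5000i
|z1+z2| = sqrt(47.54) = 6.8949
|z1|+|z2| = 5.0010 + 2.6627 = 7.6637

|z1+z2| = 6.8949 ≤ |z1|+|z2| = 7.6637 (verified)


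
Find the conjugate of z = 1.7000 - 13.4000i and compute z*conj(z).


z_bar = 1.7000 + 13.4000i
z*z_bar = 1.7^2 + (-13.4)^2 = 2.89 + 179.56 = 182.45

z_bar = 1.7000 + 13.4000i, z*z_bar = 182.45


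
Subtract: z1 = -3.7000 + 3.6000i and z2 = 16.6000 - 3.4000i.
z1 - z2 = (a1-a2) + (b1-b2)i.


Real: -3.7 - 16.6 = -20.3
Imag: 3.6 + 3.4 = 7

-20.3000 + 7.0000i


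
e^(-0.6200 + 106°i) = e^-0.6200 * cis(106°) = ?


e^-0.6200 = 0.5379
cos(106°) = -0.27564
sin(106°) = 0.9613
Real = 0.5379*(-0.27564) = -0.1483
Imag = 0.5379*0.9613 = 0.5171

-0.1483 + 0.5171i


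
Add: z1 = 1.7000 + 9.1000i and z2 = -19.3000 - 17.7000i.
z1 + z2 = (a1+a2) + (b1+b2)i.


Real: 1.7 - 19.3 = -17.6
Imag: 9.1 - 17.7 = -8.6

-17.6000 - 8.6000i


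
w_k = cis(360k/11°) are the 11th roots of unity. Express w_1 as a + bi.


Angle = 360*1/11 = 32.7273°
a = cos(32.7273°) = 0.8413
b = sin(32.7273°) = 0.5406

0.8413 + 0.5406i


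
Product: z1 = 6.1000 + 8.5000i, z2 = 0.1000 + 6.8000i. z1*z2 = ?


Real = 6.1*0.1 - 8.5*6.8 = 0.61 - 57.8 = -57.19
Imag = 6.1*6.8 + 0.1*8.5 = 41.48 + 0.85 = 42.33

-57.1900 + 42.3300i


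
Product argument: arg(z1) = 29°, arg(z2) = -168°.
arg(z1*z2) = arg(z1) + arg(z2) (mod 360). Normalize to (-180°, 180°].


arg(z1*z2) = 29° - 168° = -139°
Normalized to (-180°, 180°]: -139°

-139°


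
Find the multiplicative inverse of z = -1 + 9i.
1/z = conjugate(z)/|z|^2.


|z|^2 = 1+81 = 82
1/z = (-1 - 9i)/82

1/z = -0.0122 - 0.1098i


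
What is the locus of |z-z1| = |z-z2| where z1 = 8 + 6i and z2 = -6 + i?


Equal distances means the locus is the perpendicular bisector of z1 and z2.
Midpoint = ((8+(-6))/2, (6+1)/2) = (1.0000, 3.5000)

Perpendicular bisector through (1.0000, 3.5000)


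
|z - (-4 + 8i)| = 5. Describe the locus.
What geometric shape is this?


|z - z0| = r is a circle with center z0 and radius r.
Center = (-4, 8), radius = 5

Circle with center (-4, 8) and radius 5


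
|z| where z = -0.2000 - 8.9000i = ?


|z| = sqrt((-0.2)^2 + (-8.9)^2) = sqrt(0.04 + 79.21) = sqrt(79.25) = 8.9022

|z| = 8.9022


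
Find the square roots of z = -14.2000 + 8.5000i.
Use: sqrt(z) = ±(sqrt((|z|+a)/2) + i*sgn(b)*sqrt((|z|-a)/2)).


|z| = sqrt(201.64+72.25) = 16.5496
sqrt((|z|+a)/2) = sqrt((16.5496+(-14.2))/2) = sqrt(1.1748) = 1.0839
sqrt((|z|-a)/2) = sqrt((16.5496-(-14.2))/2) = sqrt(15.3748) = 3.9211

±(1.0839 + 3.9211i) i.e. 1.0839 + 3.9211i and -1.0839 - 3.9211i


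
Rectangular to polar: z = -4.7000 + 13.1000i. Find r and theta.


r = sqrt(22.09+171.61) = sqrt(193.7) = 13.9176
theta = atan2(13.1, -4.7) = 109.7369 degrees

r = 13.9176, theta = 109.7369 degrees


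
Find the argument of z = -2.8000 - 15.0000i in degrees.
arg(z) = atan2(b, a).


Re = -2.8, Im = -15
arg = atan2(-15, -2.8) = -100.5735 degrees

arg(z) = -100.5735 degrees


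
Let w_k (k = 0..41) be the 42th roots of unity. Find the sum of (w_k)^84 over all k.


The roots are w_k = w^k with w = e^(2*pi*i/42), and (w^k)^84 = (w^84)^k.
So S = 1 + u + u^2 + ... + u^(41) with u = w^84.
84 = 2*42 + 0, so 84 is a multiple of 42 and u = (w^42)^2 = 1.
Every one of the 42 terms equals 1: S = 42

S = 42


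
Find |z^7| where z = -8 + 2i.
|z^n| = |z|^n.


|z| = sqrt(64+4) = sqrt(68) = 8.2462
|z^7| = |z|^7 = (sqrt(68))^7 = 68^3 * sqrt(68) = 314432*sqrt(68)

|z^7| = 314432*sqrt(68) ≈ 2592872.6961


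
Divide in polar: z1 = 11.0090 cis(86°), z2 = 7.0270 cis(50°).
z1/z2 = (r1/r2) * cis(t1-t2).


r = 11.0090 / 7.0270 = 1.5667
theta = 86° - 50° = 36° = 36° (mod 360)

1.5667 cis(36°)


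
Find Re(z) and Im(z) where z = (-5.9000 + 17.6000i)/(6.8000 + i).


Multiply by conjugate: (-5.9000 + 17.6000i)(6.8000 - i) / (6.8^2 + 1^2)
Numerator real = -5.9*6.8 + 17.6*1 = -22.52
Numerator imag = 17.6*6.8 - (-5.9)*1 = 125.58
Denominator = 47.24
Re(z) = -22.52/47.24 = -0.4767
Im(z) = 125.58/47.24 = 2.6583

Re(z) = -0.4767, Im(z) = 2.6583


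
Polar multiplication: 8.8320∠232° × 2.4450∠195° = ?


r = 8.8320 * 2.4450 = 21.5942
theta = 232° + 195° = 427° = 67° (mod 360)

21.5942 cis(67°)


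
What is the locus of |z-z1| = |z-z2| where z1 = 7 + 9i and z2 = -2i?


Equal distances means the locus is the perpendicular bisector of z1 and z2.
Midpoint = ((7+0)/2, (9+(-2))/2) = (3.5000, 3.5000)

Perpendicular bisector through (3.5000, 3.5000)


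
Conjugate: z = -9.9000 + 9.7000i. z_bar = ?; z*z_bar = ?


z_bar = -9.9000 - 9.7000i
z*z_bar = (-9.9)^2 + 9.7^2 = 98.01 + 94.09 = 192.1

z_bar = -9.9000 - 9.7000i, z*z_bar = 192.1


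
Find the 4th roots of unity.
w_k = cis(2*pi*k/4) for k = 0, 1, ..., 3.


The 4th roots of unity are cis(360k/4°) for k=0..3
Angle step = 360/4 = 90°
Primitive root: cis(90°)
Primitive root = 0 + 1.0000i

4 roots at angles: 0°, 90°, 180°, 270°


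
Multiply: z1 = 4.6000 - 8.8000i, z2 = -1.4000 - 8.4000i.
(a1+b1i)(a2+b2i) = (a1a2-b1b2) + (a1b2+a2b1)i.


Real = 4.6*(-1.4) - (-8.8)*(-8.4) = -6.44 - 73.92 = -80.36
Imag = 4.6*(-8.4) - (1.4)*(-8.8) = -38.64 + 12.32 = -26.32

-80.3600 - 26.3200i


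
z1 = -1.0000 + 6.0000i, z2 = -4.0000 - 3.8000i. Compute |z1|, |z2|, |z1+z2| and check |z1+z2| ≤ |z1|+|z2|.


|z1| = sqrt((-1)^2 + 6^2) = sqrt(37) = 6.0828
|z2| = sqrt((-4)^2 + (-3.8)^2) = sqrt(30.44) = 5.5172
z1+z2 = -5.0000 + 2.2000i
|z1+z2| = sqrt(29.84) = 5.4626
|z1|+|z2| = 6.0828 + 5.5172 = 11.6000

|z1+z2| = 5.4626 ≤ |z1|+|z2| = 11.6000 (verified)


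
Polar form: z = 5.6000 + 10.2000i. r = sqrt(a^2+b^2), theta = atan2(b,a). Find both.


r = sqrt(31.36+104.04) = sqrt(135.4) = 11.6362
theta = atan2(10.2, 5.6) = 61.2324 degrees

r = 11.6362, theta = 61.2324 degrees


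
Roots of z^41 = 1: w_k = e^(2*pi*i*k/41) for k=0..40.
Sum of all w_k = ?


The sum of all 41th roots of unity is 0.
Geometric series: (1 - w^41)/(1 - w) = (1-1)/(1-w) = 0 since w^41 = 1, w ≠ 1.
Alternatively: coefficient of z^40 in z^41 - 1 is 0.

0


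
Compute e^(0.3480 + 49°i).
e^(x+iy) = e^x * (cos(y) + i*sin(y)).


e^0.3480 = 1.4162
cos(49°) = 0.65606
sin(49°) = 0.7547
Real = 1.4162*0.65606 = 0.9291
Imag = 1.4162*0.7547 = 1.0688

0.9291 + 1.0688i


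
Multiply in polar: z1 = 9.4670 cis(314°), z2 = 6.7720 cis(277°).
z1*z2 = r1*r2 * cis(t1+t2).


r = 9.4670 * 6.7720 = 64.1105
theta = 314° + 277° = 591° = 231° (mod 360)

64.1105 cis(231°)


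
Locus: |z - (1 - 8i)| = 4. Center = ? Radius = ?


|z - z0| = r is a circle with center z0 and radius r.
Center = (1, -8), radius = 4

Circle with center (1, -8) and radius 4


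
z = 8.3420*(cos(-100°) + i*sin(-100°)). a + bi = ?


a = 8.3420*cos(-100°) = 8.3420*(-0.17365) = -1.4486
b = 8.3420*sin(-100°) = 8.3420*(-0.98481) = -8.2153

-1.4486 - 8.2153i


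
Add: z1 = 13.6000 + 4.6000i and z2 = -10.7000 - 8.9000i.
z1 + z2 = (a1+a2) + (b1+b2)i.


Real: 13.6 - 10.7 = 2.9
Imag: 4.6 - 8.9 = -4.3

2.9000 - 4.3000i


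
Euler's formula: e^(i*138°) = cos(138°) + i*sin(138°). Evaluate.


cos(138°) = -0.7431
sin(138°) = 0.6691

e^(i*138°) = -0.7431 + 0.6691i


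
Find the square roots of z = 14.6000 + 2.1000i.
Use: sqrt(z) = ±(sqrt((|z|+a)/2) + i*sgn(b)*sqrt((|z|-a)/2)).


|z| = sqrt(213.16+4.41) = 14.7503
sqrt((|z|+a)/2) = sqrt((14.7503+14.6)/2) = sqrt(14.6751) = 3.8308
sqrt((|z|-a)/2) = sqrt((14.7503-14.6)/2) = sqrt(0.0751) = 0.2741

±(3.8308 + 0.2741i) i.e. 3.8308 + 0.2741i and -3.8308 - 0.2741i


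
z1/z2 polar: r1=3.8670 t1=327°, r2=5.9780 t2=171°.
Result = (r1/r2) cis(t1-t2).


r = 3.8670 / 5.9780 = 0.6469
theta = 327° - 171° = 156° = 156° (mod 360)

0.6469 cis(156°)


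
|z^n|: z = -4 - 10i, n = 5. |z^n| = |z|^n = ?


|z| = sqrt(16+100) = sqrt(116) = 10.7703
|z^5| = |z|^5 = (sqrt(116))^5 = 116^2 * sqrt(116) = 13456*sqrt(116)

|z^5| = 13456*sqrt(116) ≈ 144925.5553


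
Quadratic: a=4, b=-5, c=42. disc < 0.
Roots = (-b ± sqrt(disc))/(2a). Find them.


disc = (-5)^2 - 4*4*42 = 25 - 672 = -647
sqrt(|disc|) = sqrt(647) = 25.4362
Real part = 5/(2*4) = 0.6250
Imag part = 25.4362/(2*4) = 3.1795

0.6250 ± 3.1795i


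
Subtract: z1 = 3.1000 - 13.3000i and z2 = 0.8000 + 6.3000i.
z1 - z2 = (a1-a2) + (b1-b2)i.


Real: 3.1 - 0.8 = 2.3
Imag: -13.3 - 6.3 = -19.6

2.3000 - 19.6000i


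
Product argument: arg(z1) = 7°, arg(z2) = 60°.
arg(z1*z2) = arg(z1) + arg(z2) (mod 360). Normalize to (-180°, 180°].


arg(z1*z2) = 7° + 60° = 67°
Normalized to (-180°, 180°]: 67°

67°


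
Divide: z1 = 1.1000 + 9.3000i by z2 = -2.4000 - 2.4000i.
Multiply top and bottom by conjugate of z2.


Conjugate of z2 = -2.4000 + 2.4000i
Numerator: (1.1000 + 9.3000i)(-2.4000 + 2.4000i) = -24.9600 - 19.6800i
Denominator: (-2.4)^2 + (-2.4)^2 = 11.52
Result = (-24.9600 - 19.6800i)/11.52

-2.1667 - 1.7083i


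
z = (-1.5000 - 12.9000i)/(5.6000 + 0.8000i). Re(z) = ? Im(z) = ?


Multiply by conjugate: (-1.5000 - 12.9000i)(5.6000 - 0.8000i) / (5.6^2 + 0.8^2)
Numerator real = -1.5*5.6 - (12.9)*0.8 = -18.72
Numerator imag = -12.9*5.6 - (-1.5)*0.8 = -71.04
Denominator = 32
Re(z) = -18.72/32 = -0.5850
Im(z) = -71.04/32 = -2.2200

Re(z) = -0.5850, Im(z) = -2.2200


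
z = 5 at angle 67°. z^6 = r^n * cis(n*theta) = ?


r^6 = 5^6 = 15625
n*theta = 6*67° = 402° = 42° (mod 360)
a = 15625*cos(42°) = 11611.6379
b = 15625*sin(42°) = 10455.1657

15625 cis(42°) = 11611.6379 + 10455.1657i


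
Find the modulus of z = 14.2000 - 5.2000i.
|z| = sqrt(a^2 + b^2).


|z| = sqrt(14.2^2 + (-5.2)^2) = sqrt(201.64 + 27.04) = sqrt(228.68) = 15.1222

|z| = 15.1222


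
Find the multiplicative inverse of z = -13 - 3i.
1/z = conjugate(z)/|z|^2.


|z|^2 = 169+9 = 178
1/z = (-13 + 3i)/178

1/z = -0.0730 + 0.0169i


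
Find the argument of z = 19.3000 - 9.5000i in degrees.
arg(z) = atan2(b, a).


Re = 19.3, Im = -9.5
arg = atan2(-9.5, 19.3) = -26.2077 degrees

arg(z) = -26.2077 degrees


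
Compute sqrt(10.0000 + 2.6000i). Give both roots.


|z| = sqrt(100+6.76) = 10.3325
sqrt((|z|+a)/2) = sqrt((10.3325+10)/2) = sqrt(10.1662) = 3.1885
sqrt((|z|-a)/2) = sqrt((10.3325-10)/2) = sqrt(0.1662) = 0.4077

±(3.1885 + 0.4077i) i.e. 3.1885 + 0.4077i and -3.1885 - 0.4077i


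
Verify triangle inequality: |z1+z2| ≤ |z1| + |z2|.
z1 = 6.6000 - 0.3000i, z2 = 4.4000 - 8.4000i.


|z1| = sqrt(6.6^2 + (-0.3)^2) = sqrt(43.65) = 6.6068
|z2| = sqrt(4.4^2 + (-8.4)^2) = sqrt(89.92) = 9.4826
z1+z2 = 11.0000 - 8.7000i
|z1+z2| = sqrt(196.69) = 14.0246
|z1|+|z2| = 6.6068 + 9.4826 = 16.0894

|z1+z2| = 14.0246 ≤ |z1|+|z2| = 16.0894 (verified)


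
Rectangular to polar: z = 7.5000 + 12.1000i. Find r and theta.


r = sqrt(56.25+146.41) = sqrt(202.66) = 14.2359
theta = atan2(12.1, 7.5) = 58.2079 degrees

r = 14.2359, theta = 58.2079 degrees


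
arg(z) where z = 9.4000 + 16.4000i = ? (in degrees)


Re = 9.4, Im = 16.4
arg = atan2(16.4, 9.4) = 60.1799 degrees

arg(z) = 60.1799 degrees


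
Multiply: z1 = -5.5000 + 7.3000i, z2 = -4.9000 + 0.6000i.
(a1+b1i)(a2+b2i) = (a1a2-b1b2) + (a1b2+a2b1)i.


Real = -5.5*(-4.9) - 7.3*0.6 = 26.95 - 4.38 = 22.57
Imag = -5.5*0.6 - (4.9)*7.3 = -3.3 - (35.77) = -39.07

22.5700 - 39.0700i


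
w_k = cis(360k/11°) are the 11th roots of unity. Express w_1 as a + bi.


Angle = 360*1/11 = 32.7273°
a = cos(32.7273°) = 0.8413
b = sin(32.7273°) = 0.5406

0.8413 + 0.5406i


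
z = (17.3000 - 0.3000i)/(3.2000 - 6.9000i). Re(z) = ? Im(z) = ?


Multiply by conjugate: (17.3000 - 0.3000i)(3.2000 + 6.9000i) / (3.2^2 + (-6.9)^2)
Numerator real = 17.3*3.2 - (0.3)*(-6.9) = 57.43
Numerator imag = -0.3*3.2 - 17.3*(-6.9) = 118.41
Denominator = 57.85
Re(z) = 57.43/57.85 = 0.9927
Im(z) = 118.41/57.85 = 2.0468

Re(z) = 0.9927, Im(z) = 2.0468


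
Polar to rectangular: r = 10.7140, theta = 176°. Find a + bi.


a = 10.7140*cos(176°) = 10.7140*(-0.99756) = -10.6879
b = 10.7140*sin(176°) = 10.7140*0.06976 = 0.7474

-10.6879 + 0.7474i


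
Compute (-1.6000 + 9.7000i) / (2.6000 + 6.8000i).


Conjugate of z2 = 2.6000 - 6.8000i
Numerator: (-1.6000 + 9.7000i)(2.6000 - 6.8000i) = 61.8000 + 36.1000i
Denominator: 2.6^2 + 6.8^2 = 53
Result = (61.8000 + 36.1000i)/53

1.1660 + 0.6811i


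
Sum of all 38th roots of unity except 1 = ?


With w = e^(2*pi*i/38), all 38 of the 38th roots of unity w^0 = 1, w, ..., w^(37) sum to 0: 1 + w + ... + w^(37) = (1 - w^38)/(1 - w) = 0 since w^38 = 1, w ≠ 1.
Removing the root 1: w + w^2 + ... + w^(37) = 0 - 1 = -1

Sum = -1


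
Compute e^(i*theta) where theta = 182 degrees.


cos(182°) = -0.9994
sin(182°) = -0.0349

e^(i*182°) = -0.9994 - 0.0349i


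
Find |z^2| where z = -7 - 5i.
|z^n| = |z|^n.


|z| = sqrt(49+25) = sqrt(74) = 8.6023
|z^2| = |z|^2 = (sqrt(74))^2 = 74

|z^2| = 74


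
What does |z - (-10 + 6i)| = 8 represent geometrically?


|z - z0| = r is a circle with center z0 and radius r.
Center = (-10, 6), radius = 8

Circle with center (-10, 6) and radius 8


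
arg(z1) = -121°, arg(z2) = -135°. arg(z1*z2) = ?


arg(z1*z2) = -121° - 135° = -256°
Normalized to (-180°, 180°]: 104°

104°


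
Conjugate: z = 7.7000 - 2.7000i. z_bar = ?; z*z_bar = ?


z_bar = 7.7000 + 2.7000i
z*z_bar = 7.7^2 + (-2.7)^2 = 59.29 + 7.29 = 66.58

z_bar = 7.7000 + 2.7000i, z*z_bar = 66.58


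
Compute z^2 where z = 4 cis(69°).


r^2 = 4^2 = 16
n*theta = 2*69° = 138° = 138° (mod 360)
a = 16*cos(138°) = -11.8903
b = 16*sin(138°) = 10.7061

16 cis(138°) = -11.8903 + 10.7061i


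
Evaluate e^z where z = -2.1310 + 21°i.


e^-2.1310 = 0.1187
cos(21°) = 0.9336
sin(21°) = 0.3584
Real = 0.1187*0.9336 = 0.1108
Imag = 0.1187*0.3584 = 0.0425

0.1108 + 0.0425i


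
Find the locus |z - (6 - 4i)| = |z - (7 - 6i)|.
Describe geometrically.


Equal distances means the locus is the perpendicular bisector of z1 and z2.
Midpoint = ((6+7)/2, (-4+(-6))/2) = (6.5000, -5.0000)

Perpendicular bisector through (6.5000, -5.0000)


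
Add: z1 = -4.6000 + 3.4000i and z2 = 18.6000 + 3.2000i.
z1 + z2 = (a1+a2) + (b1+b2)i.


Real: -4.6 + 18.6 = 14
Imag: 3.4 + 3.2 = 6.6

14.0000 + 6.6000i


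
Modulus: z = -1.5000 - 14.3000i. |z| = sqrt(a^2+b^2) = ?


|z| = sqrt((-1.5)^2 + (-14.3)^2) = sqrt(2.25 + 204.49) = sqrt(206.74) = 14.3785

|z| = 14.3785


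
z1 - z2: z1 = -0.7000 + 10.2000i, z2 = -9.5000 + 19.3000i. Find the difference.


Real: -0.7 + 9.5 = 8.8
Imag: 10.2 - 19.3 = -9.1

8.8000 - 9.1000i


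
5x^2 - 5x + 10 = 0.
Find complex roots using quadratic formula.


disc = (-5)^2 - 4*5*10 = 25 - 200 = -175
sqrt(|disc|) = sqrt(175) = 13.2288
Real part = 5/(2*5) = 0.5000
Imag part = 13.2288/(2*5) = 1.3229

0.5000 ± 1.3229i
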